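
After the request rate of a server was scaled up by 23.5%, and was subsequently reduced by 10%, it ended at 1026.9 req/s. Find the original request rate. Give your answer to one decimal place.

Undoing the 10% decrease: 1026.9 ÷ 0.9 = 1141.
Undoing the 23.5% increase: 1141 ÷ 1.235 ≈ 923.9 req/s.

923.9 req/s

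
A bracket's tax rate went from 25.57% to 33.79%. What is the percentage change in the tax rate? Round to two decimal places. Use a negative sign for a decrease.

32.15%

The change is 33.79 − 25.57 = 8.22 percentage points.
Relative to the original 25.57%, that is 8.22 ÷ 25.57 ≈ 32.15%.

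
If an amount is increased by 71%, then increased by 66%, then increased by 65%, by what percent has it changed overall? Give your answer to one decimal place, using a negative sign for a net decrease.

368.4%

A 71% increase multiplies by 1.71.
Then a 66% increase: 1.71 × 1.66 = 2.8386.
Then a 65% increase: 2.8386 × 1.65 = 4.68369.
Overall factor 4.68369, i.e. 368.4%.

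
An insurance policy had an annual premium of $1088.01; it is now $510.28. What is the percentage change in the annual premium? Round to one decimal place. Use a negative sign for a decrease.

-53.1%

Change: $510.28 − $1088.01 = -$577.73.
Relative to the original: -$577.73 ÷ $1088.01 ≈ -53.1%.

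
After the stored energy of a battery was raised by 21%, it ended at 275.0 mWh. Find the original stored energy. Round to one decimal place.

The overall multiplier applied was 1.21.
So the original stored energy was 275.0 ÷ 1.21 ≈ 227.3 mWh.

227.3 mWh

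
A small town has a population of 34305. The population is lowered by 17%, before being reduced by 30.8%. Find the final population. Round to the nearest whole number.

19703

After the 17% decrease: 34305 × 0.83 = 28473.15.
30.8% decrease: 28473.15 × 0.692 = 19703.4198 ≈ 19703.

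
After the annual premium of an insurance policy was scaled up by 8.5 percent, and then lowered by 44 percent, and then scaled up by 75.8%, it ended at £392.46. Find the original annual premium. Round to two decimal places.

Undoing the 75.8% increase: £392.46 ÷ 1.758 ≈ £223.242321.
Undoing the 44% decrease: £223.242321 ÷ 0.56 ≈ £398.647002.
Undoing the 8.5% increase: £398.647002 ÷ 1.085 ≈ £367.42.

£367.42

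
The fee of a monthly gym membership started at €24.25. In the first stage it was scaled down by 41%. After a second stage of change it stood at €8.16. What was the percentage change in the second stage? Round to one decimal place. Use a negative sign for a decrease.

-43.0%

After the first stage: €24.25 × 0.59 = €14.3075.
Second-stage multiplier: €8.16 ÷ €14.3075 ≈ 0.57033.
That is a change of -43.0%.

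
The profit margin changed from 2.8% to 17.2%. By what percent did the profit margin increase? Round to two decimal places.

514.29%

The change is 17.2 − 2.8 = 14.4 percentage points.
Relative to the original 2.8%, that is 14.4 ÷ 2.8 ≈ 514.29%.
So the profit margin rose by 514.29%.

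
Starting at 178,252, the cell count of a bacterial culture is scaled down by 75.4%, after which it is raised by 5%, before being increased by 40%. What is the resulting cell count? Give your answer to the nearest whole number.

Each change multiplies by a factor: 0.246 × 1.05 × 1.4 = 0.36162.
178,252 × 0.36162 = 64459.48824 ≈ 64,459.

64,459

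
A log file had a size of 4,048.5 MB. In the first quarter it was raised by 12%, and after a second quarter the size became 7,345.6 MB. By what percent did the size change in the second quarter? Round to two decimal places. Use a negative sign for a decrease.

62.00%

After the first quarter: 4,048.5 × 1.12 = 4534.32.
Second-quarter multiplier: 7,345.6 ÷ 4534.32 ≈ 1.62.
That is a change of 62.00%.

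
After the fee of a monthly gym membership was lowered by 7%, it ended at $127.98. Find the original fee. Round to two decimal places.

The overall multiplier applied was 0.93.
So the original fee was $127.98 ÷ 0.93 ≈ $137.61.

$137.61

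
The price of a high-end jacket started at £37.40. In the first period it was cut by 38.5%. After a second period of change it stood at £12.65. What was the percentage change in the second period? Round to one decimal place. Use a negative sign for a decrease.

-45.0%

After the first period: £37.40 × 0.615 = £23.001.
Second-period multiplier: £12.65 ÷ £23.001 ≈ 0.54998.
That is a change of -45.0%.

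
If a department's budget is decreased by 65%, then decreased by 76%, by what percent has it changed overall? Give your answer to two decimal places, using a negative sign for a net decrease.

-91.60%

A 65% decrease multiplies by 0.35.
Then a 76% decrease: 0.35 × 0.24 = 0.084.
Overall factor 0.084, i.e. -91.60%.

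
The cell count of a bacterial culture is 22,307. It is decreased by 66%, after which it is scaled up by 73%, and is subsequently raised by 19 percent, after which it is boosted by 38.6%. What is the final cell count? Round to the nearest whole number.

21,641

After the 66% decrease: 22,307 × 0.34 = 7584.38.
Apply the 73% increase: 7584.38 × 1.73 = 13120.9774.
Apply the 19% increase: 13120.9774 × 1.19 = 15613.963106.
Apply the 38.6% increase: 15613.963106 × 1.386 = 21640.952864916 ≈ 21,641.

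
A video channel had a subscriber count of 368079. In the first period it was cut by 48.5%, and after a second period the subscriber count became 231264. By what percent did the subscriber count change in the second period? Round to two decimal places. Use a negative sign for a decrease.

After the first period: 368079 × 0.515 = 189560.685.
Second-period multiplier: 231264 ÷ 189560.685 ≈ 1.22.
That is a change of 22.00%.

22.00%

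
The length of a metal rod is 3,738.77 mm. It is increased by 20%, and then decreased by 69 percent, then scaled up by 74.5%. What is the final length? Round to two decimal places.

Each change multiplies by a factor: 1.2 × 0.31 × 1.745 = 0.64914.
3,738.77 × 0.64914 = 2426.9851578 ≈ 2,426.99.

2,426.99 mm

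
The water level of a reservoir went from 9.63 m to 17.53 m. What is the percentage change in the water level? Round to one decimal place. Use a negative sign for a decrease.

Change: 17.53 − 9.63 = 7.90.
Relative to the original: 7.90 ÷ 9.63 ≈ 82.0%.

82.0%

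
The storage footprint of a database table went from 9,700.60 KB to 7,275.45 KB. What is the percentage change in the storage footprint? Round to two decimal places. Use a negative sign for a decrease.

-25.00%

Change: 7,275.45 − 9,700.60 = -2,425.15.
Relative to the original: -2,425.15 ÷ 9,700.60 = -25.00%.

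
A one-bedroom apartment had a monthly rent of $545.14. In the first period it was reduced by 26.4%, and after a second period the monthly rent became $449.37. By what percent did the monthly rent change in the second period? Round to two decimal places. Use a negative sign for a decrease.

12.00%

After the first period: $545.14 × 0.736 = $401.22304.
Second-period multiplier: $449.37 ÷ $401.22304 ≈ 1.12.
That is a change of 12.00%.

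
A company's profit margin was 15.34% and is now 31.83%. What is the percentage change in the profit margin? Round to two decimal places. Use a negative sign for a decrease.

The change is 31.83 − 15.34 = 16.49 percentage points.
Relative to the original 15.34%, that is 16.49 ÷ 15.34 ≈ 107.50%.

107.50%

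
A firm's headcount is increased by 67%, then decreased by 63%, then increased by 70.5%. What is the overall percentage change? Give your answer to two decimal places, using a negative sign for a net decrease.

A 67% increase multiplies by 1.67.
Then a 63% decrease: 1.67 × 0.37 = 0.6179.
Then a 70.5% increase: 0.6179 × 1.705 = 1.0535195.
Overall factor 1.0535195, i.e. 5.35%.

5.35%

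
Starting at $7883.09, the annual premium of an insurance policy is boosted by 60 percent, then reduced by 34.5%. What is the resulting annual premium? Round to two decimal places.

$8261.48

Each change multiplies by a factor: 1.6 × 0.655 = 1.048.
$7883.09 × 1.048 = $8261.47832 ≈ $8261.48.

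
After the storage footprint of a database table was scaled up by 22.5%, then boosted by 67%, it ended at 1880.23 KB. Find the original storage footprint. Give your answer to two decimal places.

919.09 KB

Undoing the 67% increase: 1880.23 ÷ 1.67 ≈ 1125.886228.
Undoing the 22.5% increase: 1125.886228 ÷ 1.225 ≈ 919.09 KB.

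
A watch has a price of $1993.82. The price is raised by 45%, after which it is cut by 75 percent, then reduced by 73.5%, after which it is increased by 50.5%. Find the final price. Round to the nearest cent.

$288.25

Apply the 45% increase: $1993.82 × 1.45 = $2891.039.
Apply the 75% decrease: $2891.039 × 0.25 = $722.75975.
Apply the 73.5% decrease: $722.75975 × 0.265 = $191.53133375.
Apply the 50.5% increase: $191.53133375 × 1.505 = $288.25465729375 ≈ $288.25.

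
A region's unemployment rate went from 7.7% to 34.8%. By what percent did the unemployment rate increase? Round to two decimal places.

The change is 34.8 − 7.7 = 27.1 percentage points.
Relative to the original 7.7%, that is 27.1 ÷ 7.7 ≈ 351.95%.
So the unemployment rate rose by 351.95%.

351.95%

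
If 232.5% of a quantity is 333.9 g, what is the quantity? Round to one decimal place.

143.6 g

333.9 g ÷ 2.325 ≈ 143.6 g.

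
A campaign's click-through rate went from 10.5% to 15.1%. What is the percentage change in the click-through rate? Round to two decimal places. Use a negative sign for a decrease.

43.81%

The change is 15.1 − 10.5 = 4.6 percentage points.
Relative to the original 10.5%, that is 4.6 ÷ 10.5 ≈ 43.81%.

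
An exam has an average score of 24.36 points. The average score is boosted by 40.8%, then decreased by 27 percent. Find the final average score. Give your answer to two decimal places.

25.04 points

Each change multiplies by a factor: 1.408 × 0.73 = 1.02784.
24.36 × 1.02784 = 25.0381824 ≈ 25.04.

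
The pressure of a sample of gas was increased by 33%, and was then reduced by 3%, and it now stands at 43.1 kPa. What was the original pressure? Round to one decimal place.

Undoing the 3% decrease: 43.1 ÷ 0.97 ≈ 44.43299.
Undoing the 33% increase: 44.43299 ÷ 1.33 ≈ 33.4 kPa.

33.4 kPa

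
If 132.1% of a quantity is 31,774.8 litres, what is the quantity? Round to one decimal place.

31,774.8 litres ÷ 1.321 ≈ 24,053.6 litres.

24,053.6 litres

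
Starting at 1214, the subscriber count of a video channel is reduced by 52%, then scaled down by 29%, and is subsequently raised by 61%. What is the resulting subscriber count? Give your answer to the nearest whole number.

666

Apply the 52% decrease: 1214 × 0.48 = 582.72.
Apply the 29% decrease: 582.72 × 0.71 = 413.7312.
61% increase: 413.7312 × 1.61 = 666.107232 ≈ 666.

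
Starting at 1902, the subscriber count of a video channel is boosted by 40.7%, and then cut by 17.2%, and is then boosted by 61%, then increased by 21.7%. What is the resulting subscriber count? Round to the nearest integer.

Each change multiplies by a factor: 1.407 × 0.828 × 1.61 × 1.217 = 2.28265821252.
1902 × 2.28265821252 = 4341.61592021304 ≈ 4342.

4342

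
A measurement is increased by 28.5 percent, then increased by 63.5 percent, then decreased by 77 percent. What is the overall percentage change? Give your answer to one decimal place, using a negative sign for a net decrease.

A 28.5% increase multiplies by 1.285.
Then a 63.5% increase: 1.285 × 1.635 = 2.100975.
Then a 77% decrease: 2.100975 × 0.23 = 0.48322425.
Overall factor 0.48322425, i.e. -51.7%.

-51.7%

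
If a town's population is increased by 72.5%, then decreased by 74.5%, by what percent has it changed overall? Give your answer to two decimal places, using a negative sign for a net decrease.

-56.01%

A 72.5% increase multiplies by 1.725.
Then a 74.5% decrease: 1.725 × 0.255 = 0.439875.
Overall factor 0.439875, i.e. -56.01%.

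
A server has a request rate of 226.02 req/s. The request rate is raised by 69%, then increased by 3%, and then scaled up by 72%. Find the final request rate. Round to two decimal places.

Each change multiplies by a factor: 1.69 × 1.03 × 1.72 = 2.994004.
226.02 × 2.994004 = 676.70478408 ≈ 676.70.

676.70 req/s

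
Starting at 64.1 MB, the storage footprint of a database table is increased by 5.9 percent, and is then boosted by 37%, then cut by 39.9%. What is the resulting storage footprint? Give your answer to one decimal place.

55.9 MB

Each change multiplies by a factor: 1.059 × 1.37 × 0.601 = 0.87194883.
64.1 × 0.87194883 = 55.891920003 ≈ 55.9.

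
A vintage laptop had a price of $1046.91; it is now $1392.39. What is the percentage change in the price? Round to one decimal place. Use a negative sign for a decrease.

Change: $1392.39 − $1046.91 = $345.48.
Relative to the original: $345.48 ÷ $1046.91 ≈ 33.0%.

33.0%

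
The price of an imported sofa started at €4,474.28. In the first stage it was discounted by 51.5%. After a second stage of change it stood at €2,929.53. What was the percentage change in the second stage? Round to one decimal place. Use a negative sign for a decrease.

After the first stage: €4,474.28 × 0.485 = €2170.0258.
Second-stage multiplier: €2,929.53 ÷ €2170.0258 ≈ 1.35.
That is a change of 35.0%.

35.0%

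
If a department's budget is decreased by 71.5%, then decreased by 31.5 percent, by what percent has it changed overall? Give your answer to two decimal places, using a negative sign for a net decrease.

-80.48%

The combined multiplier is 0.285 × 0.685 = 0.195225.
That corresponds to a decrease of 80.48%.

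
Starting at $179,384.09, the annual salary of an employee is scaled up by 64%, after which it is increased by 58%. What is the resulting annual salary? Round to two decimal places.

$464,820.05

Each change multiplies by a factor: 1.64 × 1.58 = 2.5912.
$179,384.09 × 2.5912 = $464820.054008 ≈ $464,820.05.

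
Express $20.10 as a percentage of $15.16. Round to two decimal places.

132.59%

$20.10 ÷ $15.16 ≈ 132.59%.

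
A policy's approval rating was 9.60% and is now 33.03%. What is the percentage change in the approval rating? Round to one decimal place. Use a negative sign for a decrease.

The change is 33.03 − 9.60 = 23.43 percentage points.
Relative to the original 9.60%, that is 23.43 ÷ 9.60 ≈ 244.1%.

244.1%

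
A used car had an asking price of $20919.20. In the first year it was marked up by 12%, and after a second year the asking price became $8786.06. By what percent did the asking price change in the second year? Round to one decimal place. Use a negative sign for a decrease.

After the first year: $20919.20 × 1.12 = $23429.504.
Second-year multiplier: $8786.06 ÷ $23429.504 ≈ 0.375.
That is a change of -62.5%.

-62.5%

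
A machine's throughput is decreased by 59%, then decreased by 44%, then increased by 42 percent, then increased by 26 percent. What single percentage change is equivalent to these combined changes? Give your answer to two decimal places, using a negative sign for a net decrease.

The combined multiplier is 0.41 × 0.56 × 1.42 × 1.26 = 0.41080032.
That corresponds to a decrease of 58.92%.

-58.92%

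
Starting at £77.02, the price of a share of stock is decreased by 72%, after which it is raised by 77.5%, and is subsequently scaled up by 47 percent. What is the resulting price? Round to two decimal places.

£56.27

72% decrease: £77.02 × 0.28 = £21.5656.
After the 77.5% increase: £21.5656 × 1.775 = £38.27894.
47% increase: £38.27894 × 1.47 = £56.2700418 ≈ £56.27.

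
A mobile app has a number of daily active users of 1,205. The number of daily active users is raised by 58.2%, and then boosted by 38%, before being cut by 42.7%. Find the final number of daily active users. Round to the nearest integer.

58.2% increase: 1,205 × 1.582 = 1906.31.
Apply the 38% increase: 1906.31 × 1.38 = 2630.7078.
After the 42.7% decrease: 2630.7078 × 0.573 = 1507.3955694 ≈ 1,507.

1,507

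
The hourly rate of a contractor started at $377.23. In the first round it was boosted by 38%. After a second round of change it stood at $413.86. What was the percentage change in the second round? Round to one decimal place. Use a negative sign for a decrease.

-20.5%

After the first round: $377.23 × 1.38 = $520.5774.
Second-round multiplier: $413.86 ÷ $520.5774 ≈ 0.795.
That is a change of -20.5%.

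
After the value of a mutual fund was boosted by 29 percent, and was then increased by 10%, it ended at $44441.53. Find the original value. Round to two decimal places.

$31318.91

The overall multiplier applied was 1.29 × 1.1 = 1.419.
So the original value was $44441.53 ÷ 1.419 ≈ $31318.91.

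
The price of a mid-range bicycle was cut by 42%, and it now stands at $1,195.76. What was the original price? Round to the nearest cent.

The overall multiplier applied was 0.58.
So the original price was $1,195.76 ÷ 0.58 ≈ $2,061.66.

$2,061.66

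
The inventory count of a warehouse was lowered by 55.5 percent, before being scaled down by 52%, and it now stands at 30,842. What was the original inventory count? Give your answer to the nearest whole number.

144,391

Undoing the 52% decrease: 30,842 ÷ 0.48 ≈ 64254.166667.
Undoing the 55.5% decrease: 64254.166667 ÷ 0.445 ≈ 144,391.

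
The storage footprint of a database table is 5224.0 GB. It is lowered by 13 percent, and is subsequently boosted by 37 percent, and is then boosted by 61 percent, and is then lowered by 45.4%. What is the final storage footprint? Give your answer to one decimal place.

5473.5 GB

Each change multiplies by a factor: 0.87 × 1.37 × 1.61 × 0.546 = 1.047751614.
5224.0 × 1.047751614 = 5473.454431536 ≈ 5473.5.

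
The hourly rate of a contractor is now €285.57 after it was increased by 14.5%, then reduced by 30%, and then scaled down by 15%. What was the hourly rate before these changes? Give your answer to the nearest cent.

€419.17

The overall multiplier applied was 1.145 × 0.7 × 0.85 = 0.681275.
So the original hourly rate was €285.57 ÷ 0.681275 ≈ €419.17.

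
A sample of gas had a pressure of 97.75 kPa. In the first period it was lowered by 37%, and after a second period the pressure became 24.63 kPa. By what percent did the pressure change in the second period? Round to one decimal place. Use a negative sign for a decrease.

After the first period: 97.75 × 0.63 = 61.5825.
Second-period multiplier: 24.63 ÷ 61.5825 ≈ 0.39995.
That is a change of -60.0%.

-60.0%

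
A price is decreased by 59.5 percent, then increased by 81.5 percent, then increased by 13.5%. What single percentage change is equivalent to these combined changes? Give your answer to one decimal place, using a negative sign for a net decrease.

-16.6%

A 59.5% decrease multiplies by 0.405.
Then an 81.5% increase: 0.405 × 1.815 = 0.735075.
Then a 13.5% increase: 0.735075 × 1.135 = 0.834310125.
Overall factor 0.834310125, i.e. -16.6%.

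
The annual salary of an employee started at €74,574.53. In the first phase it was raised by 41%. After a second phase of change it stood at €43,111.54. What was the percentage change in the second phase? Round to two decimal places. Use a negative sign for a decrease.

After the first phase: €74,574.53 × 1.41 = €105150.0873.
Second-phase multiplier: €43,111.54 ÷ €105150.0873 ≈ 0.41.
That is a change of -59.00%.

-59.00%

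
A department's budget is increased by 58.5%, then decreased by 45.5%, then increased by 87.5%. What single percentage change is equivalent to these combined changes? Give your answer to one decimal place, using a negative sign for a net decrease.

62.0%

A 58.5% increase multiplies by 1.585.
Then a 45.5% decrease: 1.585 × 0.545 = 0.863825.
Then an 87.5% increase: 0.863825 × 1.875 = 1.619671875.
Overall factor 1.619671875, i.e. 62.0%.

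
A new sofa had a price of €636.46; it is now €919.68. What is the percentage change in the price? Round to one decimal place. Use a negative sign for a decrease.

Change: €919.68 − €636.46 = €283.22.
Relative to the original: €283.22 ÷ €636.46 ≈ 44.5%.

44.5%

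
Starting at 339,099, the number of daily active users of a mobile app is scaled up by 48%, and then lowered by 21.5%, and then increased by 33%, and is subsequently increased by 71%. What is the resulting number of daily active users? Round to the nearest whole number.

895,995

After the 48% increase: 339,099 × 1.48 = 501866.52.
Apply the 21.5% decrease: 501866.52 × 0.785 = 393965.2182.
33% increase: 393965.2182 × 1.33 = 523973.740206.
Apply the 71% increase: 523973.740206 × 1.71 = 895995.09575226 ≈ 895,995.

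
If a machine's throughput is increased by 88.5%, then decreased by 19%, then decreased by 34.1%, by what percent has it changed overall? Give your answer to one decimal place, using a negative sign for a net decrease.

0.6%

The combined multiplier is 1.885 × 0.81 × 0.659 = 1.00619415.
That corresponds to an increase of 0.6%.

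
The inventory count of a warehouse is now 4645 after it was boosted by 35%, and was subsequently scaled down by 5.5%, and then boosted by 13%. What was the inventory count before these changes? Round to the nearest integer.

The overall multiplier applied was 1.35 × 0.945 × 1.13 = 1.4415975.
So the original inventory count was 4645 ÷ 1.4415975 ≈ 3222.

3222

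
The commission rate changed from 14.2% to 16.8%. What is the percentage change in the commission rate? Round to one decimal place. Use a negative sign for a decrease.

18.3%

The change is 16.8 − 14.2 = 2.6 percentage points.
Relative to the original 14.2%, that is 2.6 ÷ 14.2 ≈ 18.3%.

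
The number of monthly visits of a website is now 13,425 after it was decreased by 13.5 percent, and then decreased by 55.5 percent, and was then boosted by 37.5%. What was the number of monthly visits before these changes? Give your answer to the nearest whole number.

25,365

Undoing the 37.5% increase: 13,425 ÷ 1.375 ≈ 9763.636364.
Undoing the 55.5% decrease: 9763.636364 ÷ 0.445 ≈ 21940.755874.
Undoing the 13.5% decrease: 21940.755874 ÷ 0.865 ≈ 25,365.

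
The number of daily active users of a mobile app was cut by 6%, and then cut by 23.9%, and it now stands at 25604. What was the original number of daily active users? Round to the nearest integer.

35793

The overall multiplier applied was 0.94 × 0.761 = 0.71534.
So the original number of daily active users was 25604 ÷ 0.71534 ≈ 35793.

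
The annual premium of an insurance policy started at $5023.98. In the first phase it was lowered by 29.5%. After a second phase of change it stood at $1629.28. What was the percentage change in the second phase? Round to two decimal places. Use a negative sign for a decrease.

-54.00%

After the first phase: $5023.98 × 0.705 = $3541.9059.
Second-phase multiplier: $1629.28 ÷ $3541.9059 ≈ 0.460001.
That is a change of -54.00%.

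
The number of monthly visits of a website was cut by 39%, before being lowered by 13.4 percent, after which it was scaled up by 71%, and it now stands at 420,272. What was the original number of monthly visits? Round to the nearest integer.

465,250

Undoing the 71% increase: 420,272 ÷ 1.71 ≈ 245773.099415.
Undoing the 13.4% decrease: 245773.099415 ÷ 0.866 ≈ 283802.655214.
Undoing the 39% decrease: 283802.655214 ÷ 0.61 ≈ 465,250.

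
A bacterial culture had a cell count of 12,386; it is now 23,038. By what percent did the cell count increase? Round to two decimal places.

86.00%

Change: 23,038 − 12,386 = 10,652.
Relative to the original: 10,652 ÷ 12,386 ≈ 86.00%.
So the cell count increased by 86.00%.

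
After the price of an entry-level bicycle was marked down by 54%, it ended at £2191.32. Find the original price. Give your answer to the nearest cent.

£4763.74

The overall multiplier applied was 0.46.
So the original price was £2191.32 ÷ 0.46 ≈ £4763.74.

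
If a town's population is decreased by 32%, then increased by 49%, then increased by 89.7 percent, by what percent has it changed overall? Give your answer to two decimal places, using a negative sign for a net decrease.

The combined multiplier is 0.68 × 1.49 × 1.897 = 1.9220404.
That corresponds to an increase of 92.20%.

92.20%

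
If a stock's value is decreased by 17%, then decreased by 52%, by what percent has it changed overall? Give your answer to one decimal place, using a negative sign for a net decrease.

A 17% decrease multiplies by 0.83.
Then a 52% decrease: 0.83 × 0.48 = 0.3984.
Overall factor 0.3984, i.e. -60.2%.

-60.2%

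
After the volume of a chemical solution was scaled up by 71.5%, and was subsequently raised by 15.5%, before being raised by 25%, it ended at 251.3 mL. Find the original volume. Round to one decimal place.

The overall multiplier applied was 1.715 × 1.155 × 1.25 = 2.47603125.
So the original volume was 251.3 ÷ 2.47603125 ≈ 101.5 mL.

101.5 mL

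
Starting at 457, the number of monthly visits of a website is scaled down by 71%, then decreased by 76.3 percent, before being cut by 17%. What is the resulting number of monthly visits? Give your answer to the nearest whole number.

26

After the 71% decrease: 457 × 0.29 = 132.53.
Apply the 76.3% decrease: 132.53 × 0.237 = 31.40961.
17% decrease: 31.40961 × 0.83 = 26.0699763 ≈ 26.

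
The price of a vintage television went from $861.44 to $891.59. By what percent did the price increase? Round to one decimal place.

3.5%

Change: $891.59 − $861.44 = $30.15.
Relative to the original: $30.15 ÷ $861.44 ≈ 3.5%.
So the price increased by 3.5%.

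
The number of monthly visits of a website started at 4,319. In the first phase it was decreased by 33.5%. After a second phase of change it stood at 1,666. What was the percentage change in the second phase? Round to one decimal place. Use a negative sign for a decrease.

-42.0%

After the first phase: 4,319 × 0.665 = 2872.135.
Second-phase multiplier: 1,666 ÷ 2872.135 ≈ 0.58006.
That is a change of -42.0%.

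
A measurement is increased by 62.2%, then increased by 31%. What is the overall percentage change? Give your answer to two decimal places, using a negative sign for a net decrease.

The combined multiplier is 1.622 × 1.31 = 2.12482.
That corresponds to an increase of 112.48%.

112.48%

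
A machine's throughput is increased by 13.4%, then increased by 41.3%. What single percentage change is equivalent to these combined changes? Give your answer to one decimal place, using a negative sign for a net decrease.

60.2%

The combined multiplier is 1.134 × 1.413 = 1.602342.
That corresponds to an increase of 60.2%.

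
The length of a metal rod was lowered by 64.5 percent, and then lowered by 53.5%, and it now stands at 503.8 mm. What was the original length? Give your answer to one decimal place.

The overall multiplier applied was 0.355 × 0.465 = 0.165075.
So the original length was 503.8 ÷ 0.165075 ≈ 3,051.9 mm.

3,051.9 mm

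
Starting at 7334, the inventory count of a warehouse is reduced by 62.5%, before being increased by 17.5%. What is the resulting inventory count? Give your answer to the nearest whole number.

Apply the 62.5% decrease: 7334 × 0.375 = 2750.25.
After the 17.5% increase: 2750.25 × 1.175 = 3231.54375 ≈ 3232.

3232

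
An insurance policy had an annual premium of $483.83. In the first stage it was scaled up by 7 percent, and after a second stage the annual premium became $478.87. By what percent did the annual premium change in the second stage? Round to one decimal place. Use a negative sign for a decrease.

-7.5%

After the first stage: $483.83 × 1.07 = $517.6981.
Second-stage multiplier: $478.87 ÷ $517.6981 ≈ 0.925.
That is a change of -7.5%.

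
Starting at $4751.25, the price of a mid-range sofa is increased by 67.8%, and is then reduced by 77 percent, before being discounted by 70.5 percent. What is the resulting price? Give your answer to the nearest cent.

Each change multiplies by a factor: 1.678 × 0.23 × 0.295 = 0.1138523.
$4751.25 × 0.1138523 = $540.940740375 ≈ $540.94.

$540.94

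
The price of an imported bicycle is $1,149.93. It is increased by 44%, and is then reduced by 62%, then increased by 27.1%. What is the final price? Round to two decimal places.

$799.77

Each change multiplies by a factor: 1.44 × 0.38 × 1.271 = 0.6954912.
$1,149.93 × 0.6954912 = $799.766195616 ≈ $799.77.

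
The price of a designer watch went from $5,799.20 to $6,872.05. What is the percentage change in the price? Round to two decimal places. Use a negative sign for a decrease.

18.50%

Change: $6,872.05 − $5,799.20 = $1,072.85.
Relative to the original: $1,072.85 ÷ $5,799.20 ≈ 18.50%.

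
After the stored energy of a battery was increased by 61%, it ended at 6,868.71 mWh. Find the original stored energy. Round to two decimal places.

The overall multiplier applied was 1.61.
So the original stored energy was 6,868.71 ÷ 1.61 ≈ 4,266.28 mWh.

4,266.28 mWh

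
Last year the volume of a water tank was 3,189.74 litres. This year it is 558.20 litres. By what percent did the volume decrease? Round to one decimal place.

Change: 558.20 − 3,189.74 = -2,631.54.
Relative to the original: -2,631.54 ÷ 3,189.74 ≈ -82.5%.
So the volume decreased by 82.5%.

82.5%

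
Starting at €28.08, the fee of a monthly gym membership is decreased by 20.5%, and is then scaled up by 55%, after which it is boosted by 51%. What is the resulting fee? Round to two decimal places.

€52.25

Each change multiplies by a factor: 0.795 × 1.55 × 1.51 = 1.8606975.
€28.08 × 1.8606975 = €52.2483858 ≈ €52.25.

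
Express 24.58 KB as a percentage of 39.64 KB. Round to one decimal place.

24.58 KB ÷ 39.64 KB ≈ 62.0%.

62.0%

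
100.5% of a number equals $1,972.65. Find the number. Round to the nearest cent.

$1,972.65 ÷ 1.005 ≈ $1,962.84.

$1,962.84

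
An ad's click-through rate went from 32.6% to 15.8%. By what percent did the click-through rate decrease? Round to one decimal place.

51.5%

The change is 15.8 − 32.6 = -16.8 percentage points.
Relative to the original 32.6%, that is -16.8 ÷ 32.6 ≈ -51.5%.
So the click-through rate fell by 51.5%.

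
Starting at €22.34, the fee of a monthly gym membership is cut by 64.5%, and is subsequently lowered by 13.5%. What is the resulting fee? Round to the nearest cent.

Apply the 64.5% decrease: €22.34 × 0.355 = €7.9307.
Apply the 13.5% decrease: €7.9307 × 0.865 = €6.8600555 ≈ €6.86.

€6.86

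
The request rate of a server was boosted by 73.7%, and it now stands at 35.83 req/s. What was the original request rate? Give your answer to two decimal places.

The overall multiplier applied was 1.737.
So the original request rate was 35.83 ÷ 1.737 ≈ 20.63 req/s.

20.63 req/s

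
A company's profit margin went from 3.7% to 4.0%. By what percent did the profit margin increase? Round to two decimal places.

8.11%

The change is 4.0 − 3.7 = 0.3 percentage points.
Relative to the original 3.7%, that is 0.3 ÷ 3.7 ≈ 8.11%.
So the profit margin rose by 8.11%.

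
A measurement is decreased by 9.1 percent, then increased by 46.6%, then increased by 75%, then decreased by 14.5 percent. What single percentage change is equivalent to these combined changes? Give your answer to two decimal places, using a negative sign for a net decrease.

A 9.1% decrease multiplies by 0.909.
Then a 46.6% increase: 0.909 × 1.466 = 1.332594.
Then a 75% increase: 1.332594 × 1.75 = 2.3320395.
Then a 14.5% decrease: 2.3320395 × 0.855 = 1.9938937725.
Overall factor 1.9938937725, i.e. 99.39%.

99.39%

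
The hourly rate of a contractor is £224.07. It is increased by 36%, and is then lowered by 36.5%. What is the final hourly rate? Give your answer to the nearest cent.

Each change multiplies by a factor: 1.36 × 0.635 = 0.8636.
£224.07 × 0.8636 = £193.506852 ≈ £193.51.

£193.51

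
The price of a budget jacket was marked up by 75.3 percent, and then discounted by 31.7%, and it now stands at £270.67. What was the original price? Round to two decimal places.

£226.07

The overall multiplier applied was 1.753 × 0.683 = 1.197299.
So the original price was £270.67 ÷ 1.197299 ≈ £226.07.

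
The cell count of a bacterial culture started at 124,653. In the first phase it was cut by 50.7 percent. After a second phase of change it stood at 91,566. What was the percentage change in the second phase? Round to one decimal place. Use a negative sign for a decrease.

49.0%

After the first phase: 124,653 × 0.493 = 61453.929.
Second-phase multiplier: 91,566 ÷ 61453.929 ≈ 1.48999.
That is a change of 49.0%.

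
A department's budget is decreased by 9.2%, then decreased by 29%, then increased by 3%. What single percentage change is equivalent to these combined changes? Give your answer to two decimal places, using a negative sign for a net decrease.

-33.60%

The combined multiplier is 0.908 × 0.71 × 1.03 = 0.6640204.
That corresponds to a decrease of 33.60%.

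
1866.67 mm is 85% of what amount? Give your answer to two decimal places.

1866.67 mm ÷ 0.85 ≈ 2196.08 mm.

2196.08 mm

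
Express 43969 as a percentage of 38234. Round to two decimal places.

43969 ÷ 38234 ≈ 115.00%.

115.00%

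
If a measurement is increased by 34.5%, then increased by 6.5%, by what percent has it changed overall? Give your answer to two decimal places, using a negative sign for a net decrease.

43.24%

The combined multiplier is 1.345 × 1.065 = 1.432425.
That corresponds to an increase of 43.24%.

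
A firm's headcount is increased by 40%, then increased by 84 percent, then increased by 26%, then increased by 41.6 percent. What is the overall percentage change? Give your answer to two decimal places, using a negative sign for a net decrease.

359.60%

A 40% increase multiplies by 1.4.
Then an 84% increase: 1.4 × 1.84 = 2.576.
Then a 26% increase: 2.576 × 1.26 = 3.24576.
Then a 41.6% increase: 3.24576 × 1.416 = 4.59599616.
Overall factor 4.59599616, i.e. 359.60%.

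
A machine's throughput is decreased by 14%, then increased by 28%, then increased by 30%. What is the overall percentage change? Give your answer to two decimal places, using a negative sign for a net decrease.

The combined multiplier is 0.86 × 1.28 × 1.3 = 1.43104.
That corresponds to an increase of 43.10%.

43.10%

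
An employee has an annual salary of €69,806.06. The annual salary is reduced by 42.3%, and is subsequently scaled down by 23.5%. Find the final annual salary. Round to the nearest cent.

€30,812.74

Each change multiplies by a factor: 0.577 × 0.765 = 0.441405.
€69,806.06 × 0.441405 = €30812.7439143 ≈ €30,812.74.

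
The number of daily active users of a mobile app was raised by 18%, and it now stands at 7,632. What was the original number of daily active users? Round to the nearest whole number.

6,468

The overall multiplier applied was 1.18.
So the original number of daily active users was 7,632 ÷ 1.18 ≈ 6,468.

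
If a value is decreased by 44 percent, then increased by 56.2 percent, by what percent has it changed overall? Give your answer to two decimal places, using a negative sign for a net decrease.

A 44% decrease multiplies by 0.56.
Then a 56.2% increase: 0.56 × 1.562 = 0.87472.
Overall factor 0.87472, i.e. -12.53%.

-12.53%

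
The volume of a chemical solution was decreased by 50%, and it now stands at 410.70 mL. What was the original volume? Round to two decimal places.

821.40 mL

The overall multiplier applied was 0.5.
So the original volume was 410.70 ÷ 0.5 = 821.40 mL.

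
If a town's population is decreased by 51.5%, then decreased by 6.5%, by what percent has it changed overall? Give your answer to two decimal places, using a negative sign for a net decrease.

-54.65%

A 51.5% decrease multiplies by 0.485.
Then a 6.5% decrease: 0.485 × 0.935 = 0.453475.
Overall factor 0.453475, i.e. -54.65%.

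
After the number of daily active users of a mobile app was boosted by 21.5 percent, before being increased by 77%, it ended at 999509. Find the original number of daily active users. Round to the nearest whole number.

The overall multiplier applied was 1.215 × 1.77 = 2.15055.
So the original number of daily active users was 999509 ÷ 2.15055 ≈ 464769.

464769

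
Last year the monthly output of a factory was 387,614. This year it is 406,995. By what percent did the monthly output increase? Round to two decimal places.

Change: 406,995 − 387,614 = 19,381.
Relative to the original: 19,381 ÷ 387,614 ≈ 5.00%.
So the monthly output increased by 5.00%.

5.00%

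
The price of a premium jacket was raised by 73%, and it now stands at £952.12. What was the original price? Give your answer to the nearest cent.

The overall multiplier applied was 1.73.
So the original price was £952.12 ÷ 1.73 ≈ £550.36.

£550.36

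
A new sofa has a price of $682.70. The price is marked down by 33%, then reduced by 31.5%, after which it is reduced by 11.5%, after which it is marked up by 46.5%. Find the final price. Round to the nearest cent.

$406.23

Each change multiplies by a factor: 0.67 × 0.685 × 0.885 × 1.465 = 0.59504014875.
$682.70 × 0.59504014875 = $406.233909551625 ≈ $406.23.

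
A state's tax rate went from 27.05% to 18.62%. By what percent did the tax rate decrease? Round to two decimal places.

31.16%

The change is 18.62 − 27.05 = -8.43 percentage points.
Relative to the original 27.05%, that is -8.43 ÷ 27.05 ≈ -31.16%.
So the tax rate fell by 31.16%.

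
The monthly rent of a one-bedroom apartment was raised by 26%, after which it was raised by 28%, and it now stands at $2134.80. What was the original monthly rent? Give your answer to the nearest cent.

The overall multiplier applied was 1.26 × 1.28 = 1.6128.
So the original monthly rent was $2134.80 ÷ 1.6128 ≈ $1323.66.

$1323.66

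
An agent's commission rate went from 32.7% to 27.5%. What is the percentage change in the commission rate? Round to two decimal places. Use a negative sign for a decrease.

The change is 27.5 − 32.7 = -5.2 percentage points.
Relative to the original 32.7%, that is -5.2 ÷ 32.7 ≈ -15.90%.

-15.90%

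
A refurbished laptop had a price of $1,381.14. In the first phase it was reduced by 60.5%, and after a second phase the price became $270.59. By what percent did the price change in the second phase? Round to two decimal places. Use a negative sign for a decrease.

After the first phase: $1,381.14 × 0.395 = $545.5503.
Second-phase multiplier: $270.59 ÷ $545.5503 ≈ 0.495995.
That is a change of -50.40%.

-50.40%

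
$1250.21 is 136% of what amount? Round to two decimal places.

$919.27

$1250.21 ÷ 1.36 ≈ $919.27.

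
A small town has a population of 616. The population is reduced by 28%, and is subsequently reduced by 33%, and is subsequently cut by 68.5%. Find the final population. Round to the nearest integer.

94

Each change multiplies by a factor: 0.72 × 0.67 × 0.315 = 0.151956.
616 × 0.151956 = 93.604896 ≈ 94.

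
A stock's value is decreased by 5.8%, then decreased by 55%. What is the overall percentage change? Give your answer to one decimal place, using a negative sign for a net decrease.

-57.6%

A 5.8% decrease multiplies by 0.942.
Then a 55% decrease: 0.942 × 0.45 = 0.4239.
Overall factor 0.4239, i.e. -57.6%.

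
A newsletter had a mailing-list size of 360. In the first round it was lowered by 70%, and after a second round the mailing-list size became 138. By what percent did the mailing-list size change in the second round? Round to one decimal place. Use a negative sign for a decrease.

27.8%

After the first round: 360 × 0.3 = 108.
Second-round multiplier: 138 ÷ 108 ≈ 1.27778.
That is a change of 27.8%.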